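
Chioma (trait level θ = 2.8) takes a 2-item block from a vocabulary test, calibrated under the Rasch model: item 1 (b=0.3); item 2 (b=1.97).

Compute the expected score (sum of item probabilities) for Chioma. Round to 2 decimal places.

P(θ) = 1 / (1 + exp(−(θ − b)))
P_1 = 1/(1+e^{-2.5000}) = 0.9241
P_2 = 1/(1+e^{-0.8300}) = 0.6964
E[score] = 0.9241 + 0.6964 = 1.6205

1.62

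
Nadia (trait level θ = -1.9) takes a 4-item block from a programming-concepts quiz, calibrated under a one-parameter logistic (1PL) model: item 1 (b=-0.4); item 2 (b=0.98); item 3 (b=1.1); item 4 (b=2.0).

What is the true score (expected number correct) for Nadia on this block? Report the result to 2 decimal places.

0.30

P(θ) = 1 / (1 + exp(−(θ − b)))
P_1 = 1/(1+e^{1.5000}) = 0.1824
P_2 = 1/(1+e^{2.8800}) = 0.0532
P_3 = 1/(1+e^{3.0000}) = 0.0474
P_4 = 1/(1+e^{3.9000}) = 0.0198
E[score] = 0.1824 + 0.0532 + 0.0474 + 0.0198 = 0.3028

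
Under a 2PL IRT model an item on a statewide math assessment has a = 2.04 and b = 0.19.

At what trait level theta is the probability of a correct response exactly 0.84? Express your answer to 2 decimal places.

P(theta) = 1 / (1 + exp(−a(theta − b)))
logit = ln(0.8400/0.1600) = 1.6582
theta = b + logit/(a) = 0.19 + 1.6582/2.0400 = 1.0029

1.00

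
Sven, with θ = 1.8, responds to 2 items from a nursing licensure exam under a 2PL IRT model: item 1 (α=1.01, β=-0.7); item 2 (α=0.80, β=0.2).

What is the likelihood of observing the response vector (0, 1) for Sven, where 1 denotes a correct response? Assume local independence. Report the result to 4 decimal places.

0.0580

P(θ) = 1 / (1 + exp(−α(θ − β)))
P_1 = 1/(1+e^{-2.5250}) = 0.9259
P_2 = 1/(1+e^{-1.2800}) = 0.7824
L = (1−P_1) × P_2 = 0.0741 × 0.7824 = 0.05800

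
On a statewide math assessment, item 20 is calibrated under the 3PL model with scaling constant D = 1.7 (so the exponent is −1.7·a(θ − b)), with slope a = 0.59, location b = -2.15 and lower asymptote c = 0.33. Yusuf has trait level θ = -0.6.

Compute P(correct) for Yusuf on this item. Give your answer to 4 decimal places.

0.8831

P(θ) = c + (1 − c) · 1 / (1 + exp(−D·a(θ − b)))
Exponent: 1.7 × 0.59 × (-0.6 − (-2.15)) = 1.5546
1/(1 + e^{-1.5546}) = 0.8256
P = 0.33 + 0.67 × 0.8256 = 0.8831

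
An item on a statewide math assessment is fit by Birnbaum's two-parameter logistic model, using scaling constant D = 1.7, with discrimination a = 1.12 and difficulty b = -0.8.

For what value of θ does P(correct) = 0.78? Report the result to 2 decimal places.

-0.14

P(θ) = 1 / (1 + exp(−D·a(θ − b)))
logit = ln(0.7800/0.2200) = 1.2657
θ = b + logit/(1.7·a) = -0.8 + 1.2657/1.9040 = -0.1353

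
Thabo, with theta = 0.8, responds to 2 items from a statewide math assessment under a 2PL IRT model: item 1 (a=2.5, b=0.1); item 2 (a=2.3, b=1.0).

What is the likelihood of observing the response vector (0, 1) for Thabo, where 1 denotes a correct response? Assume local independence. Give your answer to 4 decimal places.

P(theta) = 1 / (1 + exp(−a(theta − b)))
P_1 = 1/(1+e^{-1.7500}) = 0.8520
P_2 = 1/(1+e^{0.4600}) = 0.3870
L = (1−P_1) × P_2 = 0.1480 × 0.3870 = 0.05729

0.0573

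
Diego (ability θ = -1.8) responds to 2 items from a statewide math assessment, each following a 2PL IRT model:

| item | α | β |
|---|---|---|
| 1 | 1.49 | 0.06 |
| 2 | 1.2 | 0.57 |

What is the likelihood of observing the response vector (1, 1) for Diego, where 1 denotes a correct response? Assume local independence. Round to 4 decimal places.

P(θ) = 1 / (1 + exp(−α(θ − β)))
P_1 = 1/(1+e^{2.7714}) = 0.0589
P_2 = 1/(1+e^{2.8440}) = 0.0550
L = P_1 × P_2 = 0.0589 × 0.0550 = 0.00324

0.0032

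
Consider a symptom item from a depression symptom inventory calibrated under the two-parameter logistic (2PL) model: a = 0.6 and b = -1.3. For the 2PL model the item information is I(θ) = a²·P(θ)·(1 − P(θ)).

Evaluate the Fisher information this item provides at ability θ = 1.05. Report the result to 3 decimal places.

0.057

P = 1/(1+e^{-1.4100}) = 0.8038
P(1−P) = 0.8038 × 0.1962 = 0.1577
I = a² × P(1−P) = 0.6² × 0.1577 = 0.05678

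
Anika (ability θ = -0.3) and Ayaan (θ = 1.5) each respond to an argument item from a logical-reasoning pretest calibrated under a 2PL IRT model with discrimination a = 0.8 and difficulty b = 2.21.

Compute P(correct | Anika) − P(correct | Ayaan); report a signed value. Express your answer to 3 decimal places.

P(θ) = 1 / (1 + exp(−a(θ − b)))
P(Anika) = 0.1184  [exponent -2.0080]
P(Ayaan) = 0.3617  [exponent -0.5680]
Difference = 0.1184 − 0.3617 = -0.2433

-0.243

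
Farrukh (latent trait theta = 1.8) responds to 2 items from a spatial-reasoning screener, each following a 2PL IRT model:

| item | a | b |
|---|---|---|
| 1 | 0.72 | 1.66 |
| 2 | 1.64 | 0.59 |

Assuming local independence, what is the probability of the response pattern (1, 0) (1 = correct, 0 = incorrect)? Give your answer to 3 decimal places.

P(theta) = 1 / (1 + exp(−a(theta − b)))
P_1 = 1/(1+e^{-0.1008}) = 0.5252
P_2 = 1/(1+e^{-1.9844}) = 0.8791
L = P_1 × (1−P_2) = 0.5252 × 0.1209 = 0.06347

0.063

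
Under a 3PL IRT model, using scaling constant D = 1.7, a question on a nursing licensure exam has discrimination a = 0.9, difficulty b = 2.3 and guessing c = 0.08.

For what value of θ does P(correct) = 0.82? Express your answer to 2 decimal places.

P(θ) = c + (1 − c) · 1 / (1 + exp(−D·a(θ − b)))
Remove guessing floor: (0.82 − 0.08)/(1 − 0.08) = 0.8043
logit = ln(0.8043/0.1957) = 1.4137
θ = b + logit/(1.7·a) = 2.3 + 1.4137/1.5300 = 3.2240

3.22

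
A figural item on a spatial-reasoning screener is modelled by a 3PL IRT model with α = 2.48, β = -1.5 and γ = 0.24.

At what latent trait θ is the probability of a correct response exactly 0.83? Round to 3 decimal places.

-0.998

P(θ) = γ + (1 − γ) · 1 / (1 + exp(−α(θ − β)))
Remove guessing floor: (0.83 − 0.24)/(1 − 0.24) = 0.7763
logit = ln(0.7763/0.2237) = 1.2443
θ = β + logit/(α) = -1.5 + 1.2443/2.4800 = -0.9983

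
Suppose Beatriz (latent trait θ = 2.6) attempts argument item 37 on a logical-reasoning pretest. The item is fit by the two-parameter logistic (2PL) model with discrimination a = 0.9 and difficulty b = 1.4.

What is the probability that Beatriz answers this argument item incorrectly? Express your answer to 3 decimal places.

P(θ) = 1 / (1 + exp(−a(θ − b)))
Exponent: 0.9 × (2.6 − 1.4) = 1.0800
1/(1 + e^{-1.0800}) = 0.7465
P(incorrect) = 1 − 0.7465 = 0.2535

0.254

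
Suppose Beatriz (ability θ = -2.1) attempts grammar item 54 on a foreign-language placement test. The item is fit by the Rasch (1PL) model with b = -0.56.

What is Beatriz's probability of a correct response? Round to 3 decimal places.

P(θ) = 1 / (1 + exp(−(θ − b)))
Exponent: (-2.1 − (-0.56)) = -1.5400
1/(1 + e^{1.5400}) = 0.1765
P = 0.1765

0.177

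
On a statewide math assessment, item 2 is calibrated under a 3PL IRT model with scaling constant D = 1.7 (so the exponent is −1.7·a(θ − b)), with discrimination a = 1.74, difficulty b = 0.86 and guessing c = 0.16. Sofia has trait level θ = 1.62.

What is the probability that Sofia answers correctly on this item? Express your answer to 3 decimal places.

P(θ) = c + (1 − c) · 1 / (1 + exp(−D·a(θ − b)))
Exponent: 1.7 × 1.74 × (1.62 − 0.86) = 2.2481
1/(1 + e^{-2.2481}) = 0.9045
P = 0.16 + 0.84 × 0.9045 = 0.9198

0.920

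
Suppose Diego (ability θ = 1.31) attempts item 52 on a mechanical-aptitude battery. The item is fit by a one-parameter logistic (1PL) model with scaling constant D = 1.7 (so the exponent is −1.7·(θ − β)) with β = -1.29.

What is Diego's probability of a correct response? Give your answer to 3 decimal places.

0.988

P(θ) = 1 / (1 + exp(−D·(θ − β)))
Exponent: 1.7 × (1.31 − (-1.29)) = 4.4200
1/(1 + e^{-4.4200}) = 0.9881
P = 0.9881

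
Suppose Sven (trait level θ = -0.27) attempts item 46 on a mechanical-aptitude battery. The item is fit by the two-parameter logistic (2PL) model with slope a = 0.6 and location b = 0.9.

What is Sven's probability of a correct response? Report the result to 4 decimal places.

0.3314

P(θ) = 1 / (1 + exp(−a(θ − b)))
Exponent: 0.6 × (-0.27 − 0.9) = -0.7020
1/(1 + e^{0.7020}) = 0.3314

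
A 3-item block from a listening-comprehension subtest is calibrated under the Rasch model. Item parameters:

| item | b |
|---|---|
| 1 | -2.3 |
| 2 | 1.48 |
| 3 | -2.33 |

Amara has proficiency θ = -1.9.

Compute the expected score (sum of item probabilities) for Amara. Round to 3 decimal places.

P(θ) = 1 / (1 + exp(−(θ − b)))
P_1 = 1/(1+e^{-0.4000}) = 0.5987
P_2 = 1/(1+e^{3.3800}) = 0.0329
P_3 = 1/(1+e^{-0.4300}) = 0.6059
E[score] = 0.5987 + 0.0329 + 0.6059 = 1.2375

1.237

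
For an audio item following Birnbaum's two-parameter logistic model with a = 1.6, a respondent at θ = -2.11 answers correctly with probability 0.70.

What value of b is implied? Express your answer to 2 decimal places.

P(θ) = 1 / (1 + exp(−a(θ − b)))
logit(0.70) = ln(0.70/0.30) = 0.8473
b = θ − logit/(a) = -2.11 − 0.8473/1.6000 = -2.6396

-2.64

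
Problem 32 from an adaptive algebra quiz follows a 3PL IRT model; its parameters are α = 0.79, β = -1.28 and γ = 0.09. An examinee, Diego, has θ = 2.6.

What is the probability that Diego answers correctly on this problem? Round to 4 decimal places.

0.9594

P(θ) = γ + (1 − γ) · 1 / (1 + exp(−α(θ − β)))
Exponent: 0.79 × (2.6 − (-1.28)) = 3.0652
1/(1 + e^{-3.0652}) = 0.9554
P = 0.09 + 0.91 × 0.9554 = 0.9594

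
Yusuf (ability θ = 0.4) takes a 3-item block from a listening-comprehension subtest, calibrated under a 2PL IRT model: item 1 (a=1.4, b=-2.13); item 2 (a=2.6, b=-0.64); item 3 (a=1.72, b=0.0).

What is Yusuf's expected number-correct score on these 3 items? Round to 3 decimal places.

P(θ) = 1 / (1 + exp(−a(θ − b)))
P_1 = 1/(1+e^{-3.5420}) = 0.9719
P_2 = 1/(1+e^{-2.7040}) = 0.9373
P_3 = 1/(1+e^{-0.6880}) = 0.6655
E[score] = 0.9719 + 0.9373 + 0.6655 = 2.5746

2.575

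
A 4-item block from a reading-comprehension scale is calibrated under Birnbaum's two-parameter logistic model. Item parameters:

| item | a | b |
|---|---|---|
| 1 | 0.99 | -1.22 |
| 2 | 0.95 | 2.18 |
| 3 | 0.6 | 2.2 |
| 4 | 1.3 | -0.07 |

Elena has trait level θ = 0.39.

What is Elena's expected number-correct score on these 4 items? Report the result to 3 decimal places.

1.883

P(θ) = 1 / (1 + exp(−a(θ − b)))
P_1 = 1/(1+e^{-1.5939}) = 0.8312
P_2 = 1/(1+e^{1.7005}) = 0.1544
P_3 = 1/(1+e^{1.0860}) = 0.2524
P_4 = 1/(1+e^{-0.5980}) = 0.6452
E[score] = 0.8312 + 0.1544 + 0.2524 + 0.6452 = 1.8831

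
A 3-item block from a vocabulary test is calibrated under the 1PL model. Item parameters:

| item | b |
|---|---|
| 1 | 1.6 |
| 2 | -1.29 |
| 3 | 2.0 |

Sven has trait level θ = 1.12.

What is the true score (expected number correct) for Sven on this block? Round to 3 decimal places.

P(θ) = 1 / (1 + exp(−(θ − b)))
P_1 = 1/(1+e^{0.4800}) = 0.3823
P_2 = 1/(1+e^{-2.4100}) = 0.9176
P_3 = 1/(1+e^{0.8800}) = 0.2932
E[score] = 0.3823 + 0.9176 + 0.2932 = 1.5930

1.593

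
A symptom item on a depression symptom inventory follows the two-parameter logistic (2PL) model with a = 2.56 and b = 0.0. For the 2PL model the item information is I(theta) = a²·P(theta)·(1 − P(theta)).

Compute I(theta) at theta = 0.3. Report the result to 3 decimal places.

P = 1/(1+e^{-0.7680}) = 0.6831
P(1−P) = 0.6831 × 0.3169 = 0.2165
I = a² × P(1−P) = 2.56² × 0.2165 = 1.41872

1.419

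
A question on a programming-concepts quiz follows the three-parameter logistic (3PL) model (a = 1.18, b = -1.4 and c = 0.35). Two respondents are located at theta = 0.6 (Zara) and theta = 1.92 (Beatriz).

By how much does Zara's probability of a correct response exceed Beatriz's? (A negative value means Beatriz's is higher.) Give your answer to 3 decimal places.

-0.043

P(theta) = c + (1 − c) · 1 / (1 + exp(−a(theta − b)))
P(Zara) = 0.9439  [exponent 2.3600]
P(Beatriz) = 0.9873  [exponent 3.9176]
Difference = 0.9439 − 0.9873 = -0.0434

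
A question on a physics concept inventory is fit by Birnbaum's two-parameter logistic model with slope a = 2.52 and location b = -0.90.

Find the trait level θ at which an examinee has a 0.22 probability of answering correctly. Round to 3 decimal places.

-1.402

P(θ) = 1 / (1 + exp(−a(θ − b)))
logit = ln(0.2200/0.7800) = -1.2657
θ = b + logit/(a) = -0.90 + (-1.2657)/2.5200 = -1.4022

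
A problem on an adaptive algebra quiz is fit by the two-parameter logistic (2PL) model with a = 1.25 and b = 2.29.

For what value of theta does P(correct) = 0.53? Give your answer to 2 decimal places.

2.39

P(theta) = 1 / (1 + exp(−a(theta − b)))
logit = ln(0.5300/0.4700) = 0.1201
theta = b + logit/(a) = 2.29 + 0.1201/1.2500 = 2.3861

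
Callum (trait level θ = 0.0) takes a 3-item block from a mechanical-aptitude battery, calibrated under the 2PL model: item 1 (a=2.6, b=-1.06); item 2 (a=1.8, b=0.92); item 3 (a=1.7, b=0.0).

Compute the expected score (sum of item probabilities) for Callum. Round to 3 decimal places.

P(θ) = 1 / (1 + exp(−a(θ − b)))
P_1 = 1/(1+e^{-2.7560}) = 0.9403
P_2 = 1/(1+e^{1.6560}) = 0.1603
P_3 = 1/(1+e^{0.0000}) = 0.5000
E[score] = 0.9403 + 0.1603 + 0.5000 = 1.6006

1.601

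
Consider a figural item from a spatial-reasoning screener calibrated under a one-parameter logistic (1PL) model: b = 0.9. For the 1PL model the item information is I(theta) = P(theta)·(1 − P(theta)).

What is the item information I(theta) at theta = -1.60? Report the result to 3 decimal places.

0.070

P = 1/(1+e^{2.5000}) = 0.0759
P(1−P) = 0.0759 × 0.9241 = 0.0701
I = P(1−P) = 0.07010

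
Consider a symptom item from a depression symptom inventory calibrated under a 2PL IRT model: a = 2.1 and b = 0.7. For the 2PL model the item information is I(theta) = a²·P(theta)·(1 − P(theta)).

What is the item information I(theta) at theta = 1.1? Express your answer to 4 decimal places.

0.9288

P = 1/(1+e^{-0.8400}) = 0.6985
P(1−P) = 0.6985 × 0.3015 = 0.2106
I = a² × P(1−P) = 2.1² × 0.2106 = 0.92880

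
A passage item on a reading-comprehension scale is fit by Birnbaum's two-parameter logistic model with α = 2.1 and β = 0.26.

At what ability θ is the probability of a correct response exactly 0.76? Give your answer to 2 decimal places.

P(θ) = 1 / (1 + exp(−α(θ − β)))
logit = ln(0.7600/0.2400) = 1.1527
θ = β + logit/(α) = 0.26 + 1.1527/2.1000 = 0.8089

0.81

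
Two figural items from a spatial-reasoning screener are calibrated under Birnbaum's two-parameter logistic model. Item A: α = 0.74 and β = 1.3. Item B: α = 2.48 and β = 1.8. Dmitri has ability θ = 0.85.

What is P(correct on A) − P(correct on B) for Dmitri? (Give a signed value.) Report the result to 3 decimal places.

0.331

P(θ) = 1 / (1 + exp(−α(θ − β)))
P_A = 0.4175
P_B = 0.0866
P_A − P_B = 0.3309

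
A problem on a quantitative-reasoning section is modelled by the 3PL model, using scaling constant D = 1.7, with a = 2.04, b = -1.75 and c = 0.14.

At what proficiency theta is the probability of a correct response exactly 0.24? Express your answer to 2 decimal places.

-2.33

P(theta) = c + (1 − c) · 1 / (1 + exp(−D·a(theta − b)))
Remove guessing floor: (0.24 − 0.14)/(1 − 0.14) = 0.1163
logit = ln(0.1163/0.8837) = -2.0281
theta = b + logit/(1.7·a) = -1.75 + (-2.0281)/3.4680 = -2.3348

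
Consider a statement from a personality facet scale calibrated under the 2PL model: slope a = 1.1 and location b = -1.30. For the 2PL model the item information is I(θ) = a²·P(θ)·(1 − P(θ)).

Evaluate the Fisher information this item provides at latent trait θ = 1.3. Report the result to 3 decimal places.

P = 1/(1+e^{-2.8600}) = 0.9458
P(1−P) = 0.9458 × 0.0542 = 0.0512
I = a² × P(1−P) = 1.1² × 0.0512 = 0.06199

0.062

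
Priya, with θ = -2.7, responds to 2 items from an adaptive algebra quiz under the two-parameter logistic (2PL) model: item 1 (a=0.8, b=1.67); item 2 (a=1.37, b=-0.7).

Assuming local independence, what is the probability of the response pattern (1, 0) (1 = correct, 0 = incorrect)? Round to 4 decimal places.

0.0276

P(θ) = 1 / (1 + exp(−a(θ − b)))
P_1 = 1/(1+e^{3.4960}) = 0.0294
P_2 = 1/(1+e^{2.7400}) = 0.0607
L = P_1 × (1−P_2) = 0.0294 × 0.9393 = 0.02764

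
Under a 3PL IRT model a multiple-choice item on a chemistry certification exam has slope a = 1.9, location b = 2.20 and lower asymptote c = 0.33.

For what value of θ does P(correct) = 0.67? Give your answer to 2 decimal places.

2.22

P(θ) = c + (1 − c) · 1 / (1 + exp(−a(θ − b)))
Remove guessing floor: (0.67 − 0.33)/(1 − 0.33) = 0.5075
logit = ln(0.5075/0.4925) = 0.0299
θ = b + logit/(a) = 2.20 + 0.0299/1.9000 = 2.2157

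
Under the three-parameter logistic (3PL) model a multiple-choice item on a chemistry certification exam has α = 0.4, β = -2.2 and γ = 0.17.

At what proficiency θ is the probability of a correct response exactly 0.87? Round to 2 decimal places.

P(θ) = γ + (1 − γ) · 1 / (1 + exp(−α(θ − β)))
Remove guessing floor: (0.87 − 0.17)/(1 − 0.17) = 0.8434
logit = ln(0.8434/0.1566) = 1.6835
θ = β + logit/(α) = -2.2 + 1.6835/0.4000 = 2.0089

2.01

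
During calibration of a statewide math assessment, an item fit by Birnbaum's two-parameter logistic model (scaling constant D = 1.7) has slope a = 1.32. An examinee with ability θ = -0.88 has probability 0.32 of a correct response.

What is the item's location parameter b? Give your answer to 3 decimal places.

P(θ) = 1 / (1 + exp(−D·a(θ − b)))
logit(0.32) = ln(0.32/0.68) = -0.7538
b = θ − logit/(1.7·a) = -0.88 − (-0.7538)/2.2440 = -0.5441

-0.544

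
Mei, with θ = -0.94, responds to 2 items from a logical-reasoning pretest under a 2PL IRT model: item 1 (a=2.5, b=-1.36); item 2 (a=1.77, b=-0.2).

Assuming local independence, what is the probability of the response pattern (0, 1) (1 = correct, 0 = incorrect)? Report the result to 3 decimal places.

0.055

P(θ) = 1 / (1 + exp(−a(θ − b)))
P_1 = 1/(1+e^{-1.0500}) = 0.7408
P_2 = 1/(1+e^{1.3098}) = 0.2125
L = (1−P_1) × P_2 = 0.2592 × 0.2125 = 0.05509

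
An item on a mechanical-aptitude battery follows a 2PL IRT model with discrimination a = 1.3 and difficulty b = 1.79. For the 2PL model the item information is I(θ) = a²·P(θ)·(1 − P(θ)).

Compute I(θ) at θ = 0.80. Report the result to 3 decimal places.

P = 1/(1+e^{1.2870}) = 0.2164
P(1−P) = 0.2164 × 0.7836 = 0.1695
I = a² × P(1−P) = 1.3² × 0.1695 = 0.28654

0.287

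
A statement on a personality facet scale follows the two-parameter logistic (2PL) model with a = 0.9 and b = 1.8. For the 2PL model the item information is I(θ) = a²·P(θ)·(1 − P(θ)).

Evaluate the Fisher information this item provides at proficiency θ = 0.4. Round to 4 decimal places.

P = 1/(1+e^{1.2600}) = 0.2210
P(1−P) = 0.2210 × 0.7790 = 0.1721
I = a² × P(1−P) = 0.9² × 0.1721 = 0.13944

0.1394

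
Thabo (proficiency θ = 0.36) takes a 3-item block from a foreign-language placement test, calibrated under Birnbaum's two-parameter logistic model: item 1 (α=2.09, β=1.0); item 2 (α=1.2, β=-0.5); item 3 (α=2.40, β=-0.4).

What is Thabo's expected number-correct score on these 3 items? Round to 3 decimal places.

P(θ) = 1 / (1 + exp(−α(θ − β)))
P_1 = 1/(1+e^{1.3376}) = 0.2079
P_2 = 1/(1+e^{-1.0320}) = 0.7373
P_3 = 1/(1+e^{-1.8240}) = 0.8610
E[score] = 0.2079 + 0.7373 + 0.8610 = 1.8063

1.806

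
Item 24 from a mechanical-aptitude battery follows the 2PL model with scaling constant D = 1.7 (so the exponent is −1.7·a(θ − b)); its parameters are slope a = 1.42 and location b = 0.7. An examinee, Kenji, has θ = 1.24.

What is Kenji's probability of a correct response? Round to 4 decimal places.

P(θ) = 1 / (1 + exp(−D·a(θ − b)))
Exponent: 1.7 × 1.42 × (1.24 − 0.7) = 1.3036
1/(1 + e^{-1.3036}) = 0.7864
P = 0.7864

0.7864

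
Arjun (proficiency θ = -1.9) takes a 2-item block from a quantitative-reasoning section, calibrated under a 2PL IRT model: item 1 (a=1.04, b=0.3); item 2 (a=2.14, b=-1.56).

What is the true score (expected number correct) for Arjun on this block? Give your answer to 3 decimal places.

0.418

P(θ) = 1 / (1 + exp(−a(θ − b)))
P_1 = 1/(1+e^{2.2880}) = 0.0921
P_2 = 1/(1+e^{0.7276}) = 0.3257
E[score] = 0.0921 + 0.3257 = 0.4178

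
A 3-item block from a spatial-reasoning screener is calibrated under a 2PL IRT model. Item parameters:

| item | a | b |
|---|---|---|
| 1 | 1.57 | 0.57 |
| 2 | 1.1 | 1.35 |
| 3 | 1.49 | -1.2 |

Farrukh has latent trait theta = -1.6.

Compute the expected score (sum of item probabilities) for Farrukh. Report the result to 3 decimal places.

P(theta) = 1 / (1 + exp(−a(theta − b)))
P_1 = 1/(1+e^{3.4069}) = 0.0321
P_2 = 1/(1+e^{3.2450}) = 0.0375
P_3 = 1/(1+e^{0.5960}) = 0.3553
E[score] = 0.0321 + 0.0375 + 0.3553 = 0.4248

0.425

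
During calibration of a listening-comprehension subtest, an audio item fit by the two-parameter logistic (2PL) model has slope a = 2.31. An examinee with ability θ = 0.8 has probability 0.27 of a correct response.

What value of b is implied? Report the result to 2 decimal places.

P(θ) = 1 / (1 + exp(−a(θ − b)))
logit(0.27) = ln(0.27/0.73) = -0.9946
b = θ − logit/(a) = 0.8 − (-0.9946)/2.3100 = 1.2306

1.23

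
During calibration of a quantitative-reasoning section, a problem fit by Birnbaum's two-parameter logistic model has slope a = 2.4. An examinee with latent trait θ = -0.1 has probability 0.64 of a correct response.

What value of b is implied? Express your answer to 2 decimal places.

P(θ) = 1 / (1 + exp(−a(θ − b)))
logit(0.64) = ln(0.64/0.36) = 0.5754
b = θ − logit/(a) = -0.1 − 0.5754/2.4000 = -0.3397

-0.34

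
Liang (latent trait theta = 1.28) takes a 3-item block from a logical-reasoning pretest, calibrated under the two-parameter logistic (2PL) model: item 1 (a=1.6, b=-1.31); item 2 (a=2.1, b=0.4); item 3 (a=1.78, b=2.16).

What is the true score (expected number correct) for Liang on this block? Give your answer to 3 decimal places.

P(theta) = 1 / (1 + exp(−a(theta − b)))
P_1 = 1/(1+e^{-4.1440}) = 0.9844
P_2 = 1/(1+e^{-1.8480}) = 0.8639
P_3 = 1/(1+e^{1.5664}) = 0.1727
E[score] = 0.9844 + 0.8639 + 0.1727 = 2.0210

2.021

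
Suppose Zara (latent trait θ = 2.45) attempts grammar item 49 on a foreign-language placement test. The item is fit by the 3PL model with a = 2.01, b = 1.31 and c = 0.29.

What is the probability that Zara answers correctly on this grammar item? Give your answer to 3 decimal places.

0.935

P(θ) = c + (1 − c) · 1 / (1 + exp(−a(θ − b)))
Exponent: 2.01 × (2.45 − 1.31) = 2.2914
1/(1 + e^{-2.2914}) = 0.9082
P = 0.29 + 0.71 × 0.9082 = 0.9348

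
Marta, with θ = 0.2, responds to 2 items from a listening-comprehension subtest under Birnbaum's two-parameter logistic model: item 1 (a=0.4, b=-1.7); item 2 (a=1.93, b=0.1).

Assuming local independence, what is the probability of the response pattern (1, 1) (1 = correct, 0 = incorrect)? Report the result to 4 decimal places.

0.3735

P(θ) = 1 / (1 + exp(−a(θ − b)))
P_1 = 1/(1+e^{-0.7600}) = 0.6814
P_2 = 1/(1+e^{-0.1930}) = 0.5481
L = P_1 × P_2 = 0.6814 × 0.5481 = 0.37345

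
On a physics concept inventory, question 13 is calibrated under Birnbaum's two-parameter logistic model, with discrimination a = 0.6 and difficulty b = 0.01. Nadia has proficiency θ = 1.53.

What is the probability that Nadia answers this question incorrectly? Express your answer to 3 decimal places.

P(θ) = 1 / (1 + exp(−a(θ − b)))
Exponent: 0.6 × (1.53 − 0.01) = 0.9120
1/(1 + e^{-0.9120}) = 0.7134
P(incorrect) = 1 − 0.7134 = 0.2866

0.287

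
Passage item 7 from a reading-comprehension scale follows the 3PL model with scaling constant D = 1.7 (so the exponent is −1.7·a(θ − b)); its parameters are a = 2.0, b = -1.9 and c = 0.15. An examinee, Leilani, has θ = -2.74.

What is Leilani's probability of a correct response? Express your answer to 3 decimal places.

0.196

P(θ) = c + (1 − c) · 1 / (1 + exp(−D·a(θ − b)))
Exponent: 1.7 × 2.0 × (-2.74 − (-1.9)) = -2.8560
1/(1 + e^{2.8560}) = 0.0544
P = 0.15 + 0.85 × 0.0544 = 0.1962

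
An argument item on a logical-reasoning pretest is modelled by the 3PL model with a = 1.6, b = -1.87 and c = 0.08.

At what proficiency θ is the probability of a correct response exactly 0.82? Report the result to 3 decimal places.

P(θ) = c + (1 − c) · 1 / (1 + exp(−a(θ − b)))
Remove guessing floor: (0.82 − 0.08)/(1 − 0.08) = 0.8043
logit = ln(0.8043/0.1957) = 1.4137
θ = b + logit/(a) = -1.87 + 1.4137/1.6000 = -0.9864

-0.986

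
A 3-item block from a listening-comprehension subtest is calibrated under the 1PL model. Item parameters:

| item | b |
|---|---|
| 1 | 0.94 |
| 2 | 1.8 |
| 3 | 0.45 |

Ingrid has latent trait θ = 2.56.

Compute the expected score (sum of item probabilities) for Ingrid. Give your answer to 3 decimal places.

2.408

P(θ) = 1 / (1 + exp(−(θ − b)))
P_1 = 1/(1+e^{-1.6200}) = 0.8348
P_2 = 1/(1+e^{-0.7600}) = 0.6814
P_3 = 1/(1+e^{-2.1100}) = 0.8919
E[score] = 0.8348 + 0.6814 + 0.8919 = 2.4080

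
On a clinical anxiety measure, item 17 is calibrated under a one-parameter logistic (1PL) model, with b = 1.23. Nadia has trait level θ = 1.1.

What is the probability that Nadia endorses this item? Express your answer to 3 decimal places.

0.468

P(θ) = 1 / (1 + exp(−(θ − b)))
Exponent: (1.1 − 1.23) = -0.1300
1/(1 + e^{0.1300}) = 0.4675
P = 0.4675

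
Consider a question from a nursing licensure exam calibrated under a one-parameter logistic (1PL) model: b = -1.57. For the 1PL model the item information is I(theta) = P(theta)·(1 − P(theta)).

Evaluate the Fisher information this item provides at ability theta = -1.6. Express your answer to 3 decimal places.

P = 1/(1+e^{0.0300}) = 0.4925
P(1−P) = 0.4925 × 0.5075 = 0.2499
I = P(1−P) = 0.24994

0.250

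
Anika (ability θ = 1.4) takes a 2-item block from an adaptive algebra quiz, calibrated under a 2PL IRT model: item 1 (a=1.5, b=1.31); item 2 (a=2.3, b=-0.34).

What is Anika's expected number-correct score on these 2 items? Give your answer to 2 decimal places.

P(θ) = 1 / (1 + exp(−a(θ − b)))
P_1 = 1/(1+e^{-0.1350}) = 0.5337
P_2 = 1/(1+e^{-4.0020}) = 0.9820
E[score] = 0.5337 + 0.9820 = 1.5157

1.52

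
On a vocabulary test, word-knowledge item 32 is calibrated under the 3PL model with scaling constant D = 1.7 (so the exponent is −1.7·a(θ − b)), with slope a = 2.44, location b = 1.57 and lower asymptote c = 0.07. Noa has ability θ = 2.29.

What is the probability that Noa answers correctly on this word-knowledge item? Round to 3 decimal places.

0.955

P(θ) = c + (1 − c) · 1 / (1 + exp(−D·a(θ − b)))
Exponent: 1.7 × 2.44 × (2.29 − 1.57) = 2.9866
1/(1 + e^{-2.9866}) = 0.9520
P = 0.07 + 0.93 × 0.9520 = 0.9553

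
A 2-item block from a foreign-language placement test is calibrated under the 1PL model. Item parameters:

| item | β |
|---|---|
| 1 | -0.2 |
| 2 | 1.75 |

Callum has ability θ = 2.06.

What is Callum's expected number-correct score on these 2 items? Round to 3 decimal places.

1.482

P(θ) = 1 / (1 + exp(−(θ − β)))
P_1 = 1/(1+e^{-2.2600}) = 0.9055
P_2 = 1/(1+e^{-0.3100}) = 0.5769
E[score] = 0.9055 + 0.5769 = 1.4824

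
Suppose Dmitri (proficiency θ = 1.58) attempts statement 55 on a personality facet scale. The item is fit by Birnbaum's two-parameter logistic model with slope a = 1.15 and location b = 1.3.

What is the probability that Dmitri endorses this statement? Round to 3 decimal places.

0.580

P(θ) = 1 / (1 + exp(−a(θ − b)))
Exponent: 1.15 × (1.58 − 1.3) = 0.3220
1/(1 + e^{-0.3220}) = 0.5798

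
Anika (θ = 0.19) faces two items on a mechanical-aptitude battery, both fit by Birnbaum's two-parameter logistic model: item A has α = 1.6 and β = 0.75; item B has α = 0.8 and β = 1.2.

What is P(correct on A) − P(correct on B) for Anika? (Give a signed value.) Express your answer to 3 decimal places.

P(θ) = 1 / (1 + exp(−α(θ − β)))
P_A = 0.2899
P_B = 0.3083
P_A − P_B = -0.0184

-0.018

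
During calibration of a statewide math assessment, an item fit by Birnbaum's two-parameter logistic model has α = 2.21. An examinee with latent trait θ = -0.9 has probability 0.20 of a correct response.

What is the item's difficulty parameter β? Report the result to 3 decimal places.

-0.273

P(θ) = 1 / (1 + exp(−α(θ − β)))
logit(0.20) = ln(0.20/0.80) = -1.3863
β = θ − logit/(α) = -0.9 − (-1.3863)/2.2100 = -0.2727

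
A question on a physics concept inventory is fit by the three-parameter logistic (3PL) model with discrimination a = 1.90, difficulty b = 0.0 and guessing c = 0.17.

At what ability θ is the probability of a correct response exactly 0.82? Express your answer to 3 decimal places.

0.676

P(θ) = c + (1 − c) · 1 / (1 + exp(−a(θ − b)))
Remove guessing floor: (0.82 − 0.17)/(1 − 0.17) = 0.7831
logit = ln(0.7831/0.2169) = 1.2840
θ = b + logit/(a) = 0.0 + 1.2840/1.9000 = 0.6758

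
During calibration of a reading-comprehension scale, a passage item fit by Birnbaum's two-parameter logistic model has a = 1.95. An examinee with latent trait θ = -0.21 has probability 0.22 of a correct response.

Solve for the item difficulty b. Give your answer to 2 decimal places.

P(θ) = 1 / (1 + exp(−a(θ − b)))
logit(0.22) = ln(0.22/0.78) = -1.2657
b = θ − logit/(a) = -0.21 − (-1.2657)/1.9500 = 0.4391

0.44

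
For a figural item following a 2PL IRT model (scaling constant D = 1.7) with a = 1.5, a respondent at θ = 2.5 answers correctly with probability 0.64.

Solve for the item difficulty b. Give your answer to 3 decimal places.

2.274

P(θ) = 1 / (1 + exp(−D·a(θ − b)))
logit(0.64) = ln(0.64/0.36) = 0.5754
b = θ − logit/(1.7·a) = 2.5 − 0.5754/2.5500 = 2.2744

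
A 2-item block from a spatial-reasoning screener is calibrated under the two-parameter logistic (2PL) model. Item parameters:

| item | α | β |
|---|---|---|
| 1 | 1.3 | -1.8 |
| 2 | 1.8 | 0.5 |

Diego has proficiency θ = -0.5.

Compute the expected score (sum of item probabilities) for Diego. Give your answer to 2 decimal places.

P(θ) = 1 / (1 + exp(−α(θ − β)))
P_1 = 1/(1+e^{-1.6900}) = 0.8442
P_2 = 1/(1+e^{1.8000}) = 0.1419
E[score] = 0.8442 + 0.1419 = 0.9861

0.99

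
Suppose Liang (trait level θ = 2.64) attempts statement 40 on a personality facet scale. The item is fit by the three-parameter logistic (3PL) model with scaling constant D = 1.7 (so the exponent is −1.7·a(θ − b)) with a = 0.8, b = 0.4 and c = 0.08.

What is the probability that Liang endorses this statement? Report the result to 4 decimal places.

P(θ) = c + (1 − c) · 1 / (1 + exp(−D·a(θ − b)))
Exponent: 1.7 × 0.8 × (2.64 − 0.4) = 3.0464
1/(1 + e^{-3.0464}) = 0.9546
P = 0.08 + 0.92 × 0.9546 = 0.9583

0.9583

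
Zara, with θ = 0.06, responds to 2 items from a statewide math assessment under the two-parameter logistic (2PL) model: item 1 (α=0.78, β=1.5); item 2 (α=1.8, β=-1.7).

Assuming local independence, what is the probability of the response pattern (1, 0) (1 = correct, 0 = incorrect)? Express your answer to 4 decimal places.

P(θ) = 1 / (1 + exp(−α(θ − β)))
P_1 = 1/(1+e^{1.1232}) = 0.2454
P_2 = 1/(1+e^{-3.1680}) = 0.9596
L = P_1 × (1−P_2) = 0.2454 × 0.0404 = 0.00991

0.0099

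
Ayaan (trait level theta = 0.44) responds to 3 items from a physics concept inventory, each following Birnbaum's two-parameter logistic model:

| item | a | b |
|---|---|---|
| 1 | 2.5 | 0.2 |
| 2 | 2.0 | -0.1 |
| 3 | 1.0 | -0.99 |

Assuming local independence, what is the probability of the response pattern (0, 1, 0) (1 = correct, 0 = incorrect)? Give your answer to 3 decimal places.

0.051

P(theta) = 1 / (1 + exp(−a(theta − b)))
P_1 = 1/(1+e^{-0.6000}) = 0.6457
P_2 = 1/(1+e^{-1.0800}) = 0.7465
P_3 = 1/(1+e^{-1.4300}) = 0.8069
L = (1−P_1) × P_2 × (1−P_3) = 0.3543 × 0.7465 × 0.1931 = 0.05108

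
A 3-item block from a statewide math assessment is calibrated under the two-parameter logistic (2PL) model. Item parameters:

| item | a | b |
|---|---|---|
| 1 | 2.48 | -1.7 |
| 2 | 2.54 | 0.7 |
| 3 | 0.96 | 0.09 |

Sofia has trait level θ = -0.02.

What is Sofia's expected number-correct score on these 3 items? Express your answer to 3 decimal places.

1.597

P(θ) = 1 / (1 + exp(−a(θ − b)))
P_1 = 1/(1+e^{-4.1664}) = 0.9847
P_2 = 1/(1+e^{1.8288}) = 0.1384
P_3 = 1/(1+e^{0.1056}) = 0.4736
E[score] = 0.9847 + 0.1384 + 0.4736 = 1.5967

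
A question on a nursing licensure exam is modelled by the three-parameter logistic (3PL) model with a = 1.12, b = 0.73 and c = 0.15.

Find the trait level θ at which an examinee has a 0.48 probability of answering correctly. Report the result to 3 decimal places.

P(θ) = c + (1 − c) · 1 / (1 + exp(−a(θ − b)))
Remove guessing floor: (0.48 − 0.15)/(1 − 0.15) = 0.3882
logit = ln(0.3882/0.6118) = -0.4547
θ = b + logit/(a) = 0.73 + (-0.4547)/1.1200 = 0.3240

0.324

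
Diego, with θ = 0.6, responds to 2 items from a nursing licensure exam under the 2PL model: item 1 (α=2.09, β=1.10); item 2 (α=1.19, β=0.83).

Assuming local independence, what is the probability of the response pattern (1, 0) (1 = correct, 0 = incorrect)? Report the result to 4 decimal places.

P(θ) = 1 / (1 + exp(−α(θ − β)))
P_1 = 1/(1+e^{1.0450}) = 0.2602
P_2 = 1/(1+e^{0.2737}) = 0.4320
L = P_1 × (1−P_2) = 0.2602 × 0.5680 = 0.14779

0.1478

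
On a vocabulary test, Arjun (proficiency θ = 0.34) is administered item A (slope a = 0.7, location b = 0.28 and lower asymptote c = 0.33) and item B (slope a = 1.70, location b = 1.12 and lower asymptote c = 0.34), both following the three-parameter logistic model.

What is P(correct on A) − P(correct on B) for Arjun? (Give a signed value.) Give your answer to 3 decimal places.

0.194

P(θ) = c + (1 − c) · 1 / (1 + exp(−a(θ − b)))
P_A = 0.6720
P_B = 0.4785
P_A − P_B = 0.1936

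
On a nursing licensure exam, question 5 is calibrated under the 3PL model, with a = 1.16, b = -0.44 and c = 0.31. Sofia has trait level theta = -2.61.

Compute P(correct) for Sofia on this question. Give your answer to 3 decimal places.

P(theta) = c + (1 − c) · 1 / (1 + exp(−a(theta − b)))
Exponent: 1.16 × (-2.61 − (-0.44)) = -2.5172
1/(1 + e^{2.5172}) = 0.0747
P = 0.31 + 0.69 × 0.0747 = 0.3615

0.362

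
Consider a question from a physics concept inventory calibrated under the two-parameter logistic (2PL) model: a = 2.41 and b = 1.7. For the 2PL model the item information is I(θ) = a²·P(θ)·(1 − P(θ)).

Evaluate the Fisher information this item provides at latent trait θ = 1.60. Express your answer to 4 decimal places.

1.4311

P = 1/(1+e^{0.2410}) = 0.4400
P(1−P) = 0.4400 × 0.5600 = 0.2464
I = a² × P(1−P) = 2.41² × 0.2464 = 1.43114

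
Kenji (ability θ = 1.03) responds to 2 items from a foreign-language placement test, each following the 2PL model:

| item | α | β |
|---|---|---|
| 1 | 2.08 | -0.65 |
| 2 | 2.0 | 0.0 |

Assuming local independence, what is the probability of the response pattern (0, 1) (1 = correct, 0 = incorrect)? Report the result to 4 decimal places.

P(θ) = 1 / (1 + exp(−α(θ − β)))
P_1 = 1/(1+e^{-3.4944}) = 0.9705
P_2 = 1/(1+e^{-2.0600}) = 0.8870
L = (1−P_1) × P_2 = 0.0295 × 0.8870 = 0.02614

0.0261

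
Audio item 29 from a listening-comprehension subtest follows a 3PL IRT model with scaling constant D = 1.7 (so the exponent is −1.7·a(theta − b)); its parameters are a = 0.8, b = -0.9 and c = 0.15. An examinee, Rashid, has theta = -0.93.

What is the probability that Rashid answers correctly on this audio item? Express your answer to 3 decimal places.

P(theta) = c + (1 − c) · 1 / (1 + exp(−D·a(theta − b)))
Exponent: 1.7 × 0.8 × (-0.93 − (-0.9)) = -0.0408
1/(1 + e^{0.0408}) = 0.4898
P = 0.15 + 0.85 × 0.4898 = 0.5663

0.566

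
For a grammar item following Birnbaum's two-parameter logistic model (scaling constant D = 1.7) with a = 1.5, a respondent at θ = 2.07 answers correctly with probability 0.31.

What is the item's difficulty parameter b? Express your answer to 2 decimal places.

P(θ) = 1 / (1 + exp(−D·a(θ − b)))
logit(0.31) = ln(0.31/0.69) = -0.8001
b = θ − logit/(1.7·a) = 2.07 − (-0.8001)/2.5500 = 2.3838

2.38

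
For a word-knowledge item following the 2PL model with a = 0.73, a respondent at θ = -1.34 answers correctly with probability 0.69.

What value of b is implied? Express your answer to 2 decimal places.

P(θ) = 1 / (1 + exp(−a(θ − b)))
logit(0.69) = ln(0.69/0.31) = 0.8001
b = θ − logit/(a) = -1.34 − 0.8001/0.7300 = -2.4361

-2.44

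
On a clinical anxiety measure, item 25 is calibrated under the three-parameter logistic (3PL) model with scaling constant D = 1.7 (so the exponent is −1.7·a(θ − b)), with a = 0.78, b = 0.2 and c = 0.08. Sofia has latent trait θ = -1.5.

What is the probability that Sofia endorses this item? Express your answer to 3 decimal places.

P(θ) = c + (1 − c) · 1 / (1 + exp(−D·a(θ − b)))
Exponent: 1.7 × 0.78 × (-1.5 − 0.2) = -2.2542
1/(1 + e^{2.2542}) = 0.0950
P = 0.08 + 0.92 × 0.0950 = 0.1674

0.167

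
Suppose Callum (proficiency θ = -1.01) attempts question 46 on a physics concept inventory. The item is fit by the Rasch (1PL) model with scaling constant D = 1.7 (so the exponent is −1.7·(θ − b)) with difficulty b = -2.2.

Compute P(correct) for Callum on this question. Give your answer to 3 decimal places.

0.883

P(θ) = 1 / (1 + exp(−D·(θ − b)))
Exponent: 1.7 × (-1.01 − (-2.2)) = 2.0230
1/(1 + e^{-2.0230}) = 0.8832
P = 0.8832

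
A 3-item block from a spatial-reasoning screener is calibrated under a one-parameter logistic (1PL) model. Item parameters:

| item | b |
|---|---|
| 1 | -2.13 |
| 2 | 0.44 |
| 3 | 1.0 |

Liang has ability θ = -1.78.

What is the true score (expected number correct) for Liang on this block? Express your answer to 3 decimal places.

0.743

P(θ) = 1 / (1 + exp(−(θ − b)))
P_1 = 1/(1+e^{-0.3500}) = 0.5866
P_2 = 1/(1+e^{2.2200}) = 0.0980
P_3 = 1/(1+e^{2.7800}) = 0.0584
E[score] = 0.5866 + 0.0980 + 0.0584 = 0.7430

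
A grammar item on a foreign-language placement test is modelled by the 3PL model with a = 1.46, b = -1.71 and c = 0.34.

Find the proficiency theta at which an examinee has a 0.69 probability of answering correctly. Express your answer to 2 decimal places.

-1.63

P(theta) = c + (1 − c) · 1 / (1 + exp(−a(theta − b)))
Remove guessing floor: (0.69 − 0.34)/(1 − 0.34) = 0.5303
logit = ln(0.5303/0.4697) = 0.1214
theta = b + logit/(a) = -1.71 + 0.1214/1.4600 = -1.6269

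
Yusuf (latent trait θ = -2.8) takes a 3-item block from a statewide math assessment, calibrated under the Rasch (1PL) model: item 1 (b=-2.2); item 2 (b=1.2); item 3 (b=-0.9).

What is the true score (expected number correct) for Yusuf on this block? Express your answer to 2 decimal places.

P(θ) = 1 / (1 + exp(−(θ − b)))
P_1 = 1/(1+e^{0.6000}) = 0.3543
P_2 = 1/(1+e^{4.0000}) = 0.0180
P_3 = 1/(1+e^{1.9000}) = 0.1301
E[score] = 0.3543 + 0.0180 + 0.1301 = 0.5024

0.50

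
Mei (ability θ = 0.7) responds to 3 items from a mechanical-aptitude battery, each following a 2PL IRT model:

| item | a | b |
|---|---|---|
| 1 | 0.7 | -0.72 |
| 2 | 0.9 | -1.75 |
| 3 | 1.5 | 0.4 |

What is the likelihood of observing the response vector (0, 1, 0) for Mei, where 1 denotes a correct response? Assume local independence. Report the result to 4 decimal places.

P(θ) = 1 / (1 + exp(−a(θ − b)))
P_1 = 1/(1+e^{-0.9940}) = 0.7299
P_2 = 1/(1+e^{-2.2050}) = 0.9007
P_3 = 1/(1+e^{-0.4500}) = 0.6106
L = (1−P_1) × P_2 × (1−P_3) = 0.2701 × 0.9007 × 0.3894 = 0.09473

0.0947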